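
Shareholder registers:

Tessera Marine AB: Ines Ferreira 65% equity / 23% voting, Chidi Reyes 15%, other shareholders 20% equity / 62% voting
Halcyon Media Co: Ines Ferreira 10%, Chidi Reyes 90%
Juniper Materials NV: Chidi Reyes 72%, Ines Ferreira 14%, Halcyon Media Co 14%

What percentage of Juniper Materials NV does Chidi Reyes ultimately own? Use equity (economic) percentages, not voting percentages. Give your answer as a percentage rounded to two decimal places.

Chidi reaches Juniper along 2 paths.
Direct stake: 72% = 72%.
Via Halcyon: 90% × 14% = 12.6%.
Total: 72% + 12.6% = 84.6%.
Rounded: 84.60%.

84.60%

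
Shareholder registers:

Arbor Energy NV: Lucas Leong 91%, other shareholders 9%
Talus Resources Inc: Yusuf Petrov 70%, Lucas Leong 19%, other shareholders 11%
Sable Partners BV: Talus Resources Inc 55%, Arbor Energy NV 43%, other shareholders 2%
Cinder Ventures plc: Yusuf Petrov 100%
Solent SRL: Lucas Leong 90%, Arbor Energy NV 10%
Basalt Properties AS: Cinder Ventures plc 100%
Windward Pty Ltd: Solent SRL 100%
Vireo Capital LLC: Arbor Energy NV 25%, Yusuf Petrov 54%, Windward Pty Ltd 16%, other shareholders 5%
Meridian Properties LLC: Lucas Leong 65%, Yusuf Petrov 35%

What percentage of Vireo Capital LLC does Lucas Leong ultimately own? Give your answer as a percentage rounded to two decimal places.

Lucas reaches Vireo along 3 paths.
Via Arbor: 91% × 25% = 22.75%.
Via Solent → Windward: 90% × 100% × 16% = 14.4%.
Via Arbor → Solent → Windward: 91% × 10% × 100% × 16% = 1.456%.
Total: 22.75% + 14.4% + 1.456% = 38.606%.
Rounded: 38.61%.

38.61%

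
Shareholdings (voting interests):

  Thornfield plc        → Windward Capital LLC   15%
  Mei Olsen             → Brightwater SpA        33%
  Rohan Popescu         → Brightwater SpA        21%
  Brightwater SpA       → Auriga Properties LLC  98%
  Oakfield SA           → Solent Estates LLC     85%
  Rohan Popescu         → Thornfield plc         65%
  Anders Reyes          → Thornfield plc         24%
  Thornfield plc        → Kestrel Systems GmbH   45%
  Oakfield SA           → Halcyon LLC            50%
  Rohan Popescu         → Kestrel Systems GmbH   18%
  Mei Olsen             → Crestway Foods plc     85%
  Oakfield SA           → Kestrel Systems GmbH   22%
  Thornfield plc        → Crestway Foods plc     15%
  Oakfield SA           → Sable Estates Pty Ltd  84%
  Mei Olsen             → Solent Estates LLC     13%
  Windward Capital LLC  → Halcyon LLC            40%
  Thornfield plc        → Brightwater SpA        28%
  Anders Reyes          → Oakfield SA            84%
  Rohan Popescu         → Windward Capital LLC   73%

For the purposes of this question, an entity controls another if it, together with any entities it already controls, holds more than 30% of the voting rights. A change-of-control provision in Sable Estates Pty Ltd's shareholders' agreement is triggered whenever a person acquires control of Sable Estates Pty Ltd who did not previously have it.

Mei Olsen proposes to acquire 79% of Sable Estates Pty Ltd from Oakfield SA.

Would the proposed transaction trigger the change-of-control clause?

Yes

The purchase adds only to Mei's holdings (Oakfield's stake shrinks), so Mei is the only person who could newly come to control Sable.
Mei holds 85% of Crestway, so Mei controls Crestway.
Mei holds 33% of Brightwater, so Mei controls Brightwater.
Brightwater holds 98% of Auriga, so Mei controls Auriga.
Neither Mei nor any entity Mei controls holds any voting interest in Sable.
So before the transaction, Mei does not control Sable.
After the purchase, Mei holds 79% of Sable directly, and Oakfield's stake falls to 5%.
Mei holds 79% of Sable, so Mei controls Sable.
Mei did not control Sable before and does after, so the clause is triggered.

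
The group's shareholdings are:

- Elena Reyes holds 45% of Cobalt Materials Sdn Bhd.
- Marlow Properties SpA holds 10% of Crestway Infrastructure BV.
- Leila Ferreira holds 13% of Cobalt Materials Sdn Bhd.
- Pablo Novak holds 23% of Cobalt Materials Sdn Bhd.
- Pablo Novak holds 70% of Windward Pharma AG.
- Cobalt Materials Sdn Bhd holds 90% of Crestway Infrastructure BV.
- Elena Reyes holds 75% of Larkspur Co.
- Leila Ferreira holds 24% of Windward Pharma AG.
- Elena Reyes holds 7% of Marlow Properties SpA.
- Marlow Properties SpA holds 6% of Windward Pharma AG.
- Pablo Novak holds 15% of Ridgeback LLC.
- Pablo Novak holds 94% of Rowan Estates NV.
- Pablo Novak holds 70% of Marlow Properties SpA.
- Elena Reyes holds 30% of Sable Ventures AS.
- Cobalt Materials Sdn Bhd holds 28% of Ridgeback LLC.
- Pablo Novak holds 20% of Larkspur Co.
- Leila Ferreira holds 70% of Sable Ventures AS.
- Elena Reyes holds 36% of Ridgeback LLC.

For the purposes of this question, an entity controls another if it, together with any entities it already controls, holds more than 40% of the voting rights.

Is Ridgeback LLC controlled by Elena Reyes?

Yes

Elena holds 45% of Cobalt, so Elena controls Cobalt.
Cobalt and Elena together hold 28% + 36% = 64% of Ridgeback, so Elena controls Ridgeback.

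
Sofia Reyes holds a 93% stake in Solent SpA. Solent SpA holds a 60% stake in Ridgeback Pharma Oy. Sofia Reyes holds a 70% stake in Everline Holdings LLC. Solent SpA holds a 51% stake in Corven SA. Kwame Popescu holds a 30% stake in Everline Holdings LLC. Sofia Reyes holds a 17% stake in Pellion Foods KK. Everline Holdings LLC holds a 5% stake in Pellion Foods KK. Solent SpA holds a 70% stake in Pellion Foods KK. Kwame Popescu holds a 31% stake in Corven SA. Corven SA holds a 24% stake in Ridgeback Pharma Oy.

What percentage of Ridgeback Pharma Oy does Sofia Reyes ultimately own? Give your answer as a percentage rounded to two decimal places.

Sofia reaches Ridgeback along 2 paths.
Via Solent → Corven: 93% × 51% × 24% = 11.3832%.
Via Solent: 93% × 60% = 55.8%.
Total: 11.3832% + 55.8% = 67.1832%.
Rounded: 67.18%.

67.18%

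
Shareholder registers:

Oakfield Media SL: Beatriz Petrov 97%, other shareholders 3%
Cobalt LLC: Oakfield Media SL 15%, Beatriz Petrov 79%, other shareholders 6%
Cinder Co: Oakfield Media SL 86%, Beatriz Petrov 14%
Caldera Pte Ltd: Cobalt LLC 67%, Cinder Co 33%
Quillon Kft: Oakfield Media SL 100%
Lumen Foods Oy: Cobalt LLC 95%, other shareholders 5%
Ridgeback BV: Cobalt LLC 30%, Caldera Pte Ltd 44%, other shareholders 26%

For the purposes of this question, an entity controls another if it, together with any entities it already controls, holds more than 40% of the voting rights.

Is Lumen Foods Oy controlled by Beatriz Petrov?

Yes

Beatriz holds 97% of Oakfield, so Beatriz controls Oakfield.
Oakfield and Beatriz together hold 15% + 79% = 94% of Cobalt, so Beatriz controls Cobalt.
Cobalt holds 95% of Lumen, so Beatriz controls Lumen.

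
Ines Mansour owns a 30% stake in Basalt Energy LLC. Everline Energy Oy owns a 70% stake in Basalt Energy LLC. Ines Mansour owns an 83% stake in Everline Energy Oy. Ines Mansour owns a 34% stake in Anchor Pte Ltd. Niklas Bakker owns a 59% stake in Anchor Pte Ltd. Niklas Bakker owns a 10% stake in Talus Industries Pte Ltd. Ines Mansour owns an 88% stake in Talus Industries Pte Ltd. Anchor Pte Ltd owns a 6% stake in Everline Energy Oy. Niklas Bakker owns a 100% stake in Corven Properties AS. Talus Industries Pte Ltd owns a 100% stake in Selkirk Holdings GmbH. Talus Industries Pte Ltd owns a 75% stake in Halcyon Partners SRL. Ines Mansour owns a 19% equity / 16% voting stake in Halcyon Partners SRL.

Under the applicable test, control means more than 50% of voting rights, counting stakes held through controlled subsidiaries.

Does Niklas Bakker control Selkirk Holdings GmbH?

No

Niklas holds 59% of Anchor, so Niklas controls Anchor.
Niklas holds 100% of Corven, so Niklas controls Corven.
Neither Niklas nor any entity Niklas controls holds any voting interest in Selkirk.
So Niklas does not control Selkirk.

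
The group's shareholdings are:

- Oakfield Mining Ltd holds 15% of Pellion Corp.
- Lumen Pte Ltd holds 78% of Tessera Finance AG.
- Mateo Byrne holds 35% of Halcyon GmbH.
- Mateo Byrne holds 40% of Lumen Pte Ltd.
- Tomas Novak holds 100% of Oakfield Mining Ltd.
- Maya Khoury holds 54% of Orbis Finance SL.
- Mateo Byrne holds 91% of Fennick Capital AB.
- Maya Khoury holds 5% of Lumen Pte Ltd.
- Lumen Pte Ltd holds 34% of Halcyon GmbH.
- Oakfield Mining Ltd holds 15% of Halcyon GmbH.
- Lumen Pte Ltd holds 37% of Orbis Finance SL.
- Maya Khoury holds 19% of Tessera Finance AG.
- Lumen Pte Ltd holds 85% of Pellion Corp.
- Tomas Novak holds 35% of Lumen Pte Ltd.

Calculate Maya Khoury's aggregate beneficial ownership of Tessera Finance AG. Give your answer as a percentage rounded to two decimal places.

22.90%

Maya reaches Tessera along 2 paths.
Via Lumen: 5% × 78% = 3.9%.
Direct stake: 19% = 19%.
Total: 3.9% + 19% = 22.9%.
Rounded: 22.90%.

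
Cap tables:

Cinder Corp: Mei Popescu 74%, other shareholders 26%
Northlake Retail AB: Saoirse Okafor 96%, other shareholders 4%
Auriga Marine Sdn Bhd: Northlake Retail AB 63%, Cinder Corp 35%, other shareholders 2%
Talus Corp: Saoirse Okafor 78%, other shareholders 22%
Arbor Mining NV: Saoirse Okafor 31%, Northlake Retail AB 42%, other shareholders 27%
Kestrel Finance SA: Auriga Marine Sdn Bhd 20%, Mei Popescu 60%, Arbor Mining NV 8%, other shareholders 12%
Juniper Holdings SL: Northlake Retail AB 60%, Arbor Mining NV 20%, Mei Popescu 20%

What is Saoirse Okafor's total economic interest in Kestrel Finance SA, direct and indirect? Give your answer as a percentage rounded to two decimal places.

17.80%

Saoirse reaches Kestrel along 3 paths.
Via Northlake → Auriga: 96% × 63% × 20% = 12.096%.
Via Arbor: 31% × 8% = 2.48%.
Via Northlake → Arbor: 96% × 42% × 8% = 3.2256%.
Total: 12.096% + 2.48% + 3.2256% = 17.8016%.
Rounded: 17.80%.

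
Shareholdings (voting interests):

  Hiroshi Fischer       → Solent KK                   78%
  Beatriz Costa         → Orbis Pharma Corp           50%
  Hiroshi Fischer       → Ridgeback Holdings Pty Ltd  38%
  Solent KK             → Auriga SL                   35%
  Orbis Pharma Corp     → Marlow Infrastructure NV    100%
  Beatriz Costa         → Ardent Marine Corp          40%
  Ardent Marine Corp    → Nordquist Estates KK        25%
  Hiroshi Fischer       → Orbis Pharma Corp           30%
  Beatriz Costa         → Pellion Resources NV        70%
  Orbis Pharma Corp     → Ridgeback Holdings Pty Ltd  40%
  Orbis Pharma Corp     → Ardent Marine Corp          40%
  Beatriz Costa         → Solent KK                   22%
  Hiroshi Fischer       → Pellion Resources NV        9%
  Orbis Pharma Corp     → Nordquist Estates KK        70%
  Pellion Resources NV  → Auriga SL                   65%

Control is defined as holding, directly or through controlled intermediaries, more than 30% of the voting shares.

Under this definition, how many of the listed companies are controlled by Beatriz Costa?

7

Beatriz holds 70% of Pellion, so Beatriz controls Pellion.
Beatriz holds 50% of Orbis, so Beatriz controls Orbis.
Beatriz and Orbis together hold 40% + 40% = 80% of Ardent, so Beatriz controls Ardent.
Orbis holds 40% of Ridgeback, so Beatriz controls Ridgeback.
Orbis holds 100% of Marlow, so Beatriz controls Marlow.
Ardent and Orbis together hold 25% + 70% = 95% of Nordquist, so Beatriz controls Nordquist.
Pellion holds 65% of Auriga, so Beatriz controls Auriga.
No other company's threshold is met.
Beatriz controls 7 companies.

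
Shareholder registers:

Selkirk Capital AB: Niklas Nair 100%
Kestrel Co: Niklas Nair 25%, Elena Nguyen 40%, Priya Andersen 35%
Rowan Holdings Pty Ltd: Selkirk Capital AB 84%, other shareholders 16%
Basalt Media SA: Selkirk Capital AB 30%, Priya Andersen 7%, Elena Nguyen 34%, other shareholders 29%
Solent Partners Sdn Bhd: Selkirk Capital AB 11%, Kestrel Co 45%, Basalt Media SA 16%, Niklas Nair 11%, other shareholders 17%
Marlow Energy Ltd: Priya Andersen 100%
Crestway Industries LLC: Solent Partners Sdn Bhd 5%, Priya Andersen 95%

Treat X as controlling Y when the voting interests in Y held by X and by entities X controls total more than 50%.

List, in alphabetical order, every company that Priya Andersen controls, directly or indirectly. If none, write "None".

Crestway Industries LLC, Marlow Energy Ltd

Priya holds 100% of Marlow, so Priya controls Marlow.
Priya holds 95% of Crestway, so Priya controls Crestway.
No other company's threshold is met.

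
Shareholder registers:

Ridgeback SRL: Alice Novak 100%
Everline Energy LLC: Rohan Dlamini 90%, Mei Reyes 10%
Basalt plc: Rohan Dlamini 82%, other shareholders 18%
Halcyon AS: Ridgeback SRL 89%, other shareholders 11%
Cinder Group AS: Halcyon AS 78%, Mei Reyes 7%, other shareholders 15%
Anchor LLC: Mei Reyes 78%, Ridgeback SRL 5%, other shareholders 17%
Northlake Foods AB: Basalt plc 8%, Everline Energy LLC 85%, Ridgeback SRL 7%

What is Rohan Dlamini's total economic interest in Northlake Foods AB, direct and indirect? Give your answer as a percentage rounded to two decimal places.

83.06%

Rohan reaches Northlake along 2 paths.
Via Basalt: 82% × 8% = 6.56%.
Via Everline: 90% × 85% = 76.5%.
Total: 6.56% + 76.5% = 83.06%.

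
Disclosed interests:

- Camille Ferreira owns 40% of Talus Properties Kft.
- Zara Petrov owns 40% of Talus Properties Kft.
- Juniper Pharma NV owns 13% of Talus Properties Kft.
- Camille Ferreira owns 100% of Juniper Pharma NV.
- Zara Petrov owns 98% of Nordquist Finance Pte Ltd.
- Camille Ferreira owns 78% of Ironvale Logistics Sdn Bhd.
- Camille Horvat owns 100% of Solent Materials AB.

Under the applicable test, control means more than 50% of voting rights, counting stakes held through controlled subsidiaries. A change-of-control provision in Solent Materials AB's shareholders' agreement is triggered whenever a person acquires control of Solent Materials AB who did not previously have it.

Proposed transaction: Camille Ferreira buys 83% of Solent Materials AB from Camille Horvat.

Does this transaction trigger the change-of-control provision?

Yes

The purchase adds only to Camille Ferreira's holdings (Camille Horvat's stake shrinks), so Camille Ferreira is the only person who could newly come to control Solent.
Camille Ferreira holds 78% of Ironvale, so Camille Ferreira controls Ironvale.
Camille Ferreira holds 100% of Juniper, so Camille Ferreira controls Juniper.
Camille Ferreira and Juniper together hold 40% + 13% = 53% of Talus, so Camille Ferreira controls Talus.
Neither Camille Ferreira nor any entity Camille Ferreira controls holds any voting interest in Solent.
So before the transaction, Camille Ferreira does not control Solent.
After the purchase, Camille Ferreira holds 83% of Solent directly, and Camille Horvat's stake falls to 17%.
Camille Ferreira holds 83% of Solent, so Camille Ferreira controls Solent.
Camille Ferreira did not control Solent before and does after, so the clause is triggered.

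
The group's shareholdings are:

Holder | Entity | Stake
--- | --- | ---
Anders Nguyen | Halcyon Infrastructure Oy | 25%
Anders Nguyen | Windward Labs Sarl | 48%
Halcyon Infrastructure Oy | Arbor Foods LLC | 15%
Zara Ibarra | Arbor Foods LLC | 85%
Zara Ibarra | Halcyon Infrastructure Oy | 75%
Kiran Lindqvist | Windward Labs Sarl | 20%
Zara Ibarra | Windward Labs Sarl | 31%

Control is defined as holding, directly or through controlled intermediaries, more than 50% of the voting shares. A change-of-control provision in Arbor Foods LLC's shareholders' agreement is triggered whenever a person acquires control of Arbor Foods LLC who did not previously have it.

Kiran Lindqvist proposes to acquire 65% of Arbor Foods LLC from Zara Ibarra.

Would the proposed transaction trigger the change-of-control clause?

The purchase adds only to Kiran's holdings (Zara's stake shrinks), so Kiran is the only person who could newly come to control Arbor.
Kiran's largest direct stake is 20% in Windward, which does not meet the threshold, so Kiran controls no company.
Neither Kiran nor any entity Kiran controls holds any voting interest in Arbor.
So before the transaction, Kiran does not control Arbor.
After the purchase, Kiran holds 65% of Arbor directly, and Zara's stake falls to 20%.
Kiran holds 65% of Arbor, so Kiran controls Arbor.
Kiran did not control Arbor before and does after, so the clause is triggered.

Yes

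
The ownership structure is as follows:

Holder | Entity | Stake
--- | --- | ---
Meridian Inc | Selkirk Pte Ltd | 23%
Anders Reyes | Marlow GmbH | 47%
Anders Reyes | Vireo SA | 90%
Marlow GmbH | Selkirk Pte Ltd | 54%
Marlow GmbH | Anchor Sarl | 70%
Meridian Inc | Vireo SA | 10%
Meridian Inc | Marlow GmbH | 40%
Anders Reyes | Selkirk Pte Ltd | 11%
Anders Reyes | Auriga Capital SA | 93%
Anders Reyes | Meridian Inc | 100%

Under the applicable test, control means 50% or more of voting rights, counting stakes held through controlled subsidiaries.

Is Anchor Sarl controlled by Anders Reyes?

Anders holds 100% of Meridian, so Anders controls Meridian.
Meridian and Anders together hold 40% + 47% = 87% of Marlow, so Anders controls Marlow.
Marlow holds 70% of Anchor, so Anders controls Anchor.

Yes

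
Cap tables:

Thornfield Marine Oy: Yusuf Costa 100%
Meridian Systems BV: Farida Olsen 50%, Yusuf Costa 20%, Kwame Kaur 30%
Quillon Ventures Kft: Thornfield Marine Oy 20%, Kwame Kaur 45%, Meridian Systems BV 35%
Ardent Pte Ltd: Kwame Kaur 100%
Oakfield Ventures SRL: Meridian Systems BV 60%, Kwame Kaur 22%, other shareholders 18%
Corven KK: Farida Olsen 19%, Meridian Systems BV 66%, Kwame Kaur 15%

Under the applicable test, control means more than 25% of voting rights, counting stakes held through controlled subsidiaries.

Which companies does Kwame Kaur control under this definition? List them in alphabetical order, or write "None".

Ardent Pte Ltd, Corven KK, Meridian Systems BV, Oakfield Ventures SRL, Quillon Ventures Kft

Kwame holds 30% of Meridian, so Kwame controls Meridian.
Kwame and Meridian together hold 45% + 35% = 80% of Quillon, so Kwame controls Quillon.
Kwame holds 100% of Ardent, so Kwame controls Ardent.
Meridian and Kwame together hold 60% + 22% = 82% of Oakfield, so Kwame controls Oakfield.
Meridian and Kwame together hold 66% + 15% = 81% of Corven, so Kwame controls Corven.
No other company's threshold is met.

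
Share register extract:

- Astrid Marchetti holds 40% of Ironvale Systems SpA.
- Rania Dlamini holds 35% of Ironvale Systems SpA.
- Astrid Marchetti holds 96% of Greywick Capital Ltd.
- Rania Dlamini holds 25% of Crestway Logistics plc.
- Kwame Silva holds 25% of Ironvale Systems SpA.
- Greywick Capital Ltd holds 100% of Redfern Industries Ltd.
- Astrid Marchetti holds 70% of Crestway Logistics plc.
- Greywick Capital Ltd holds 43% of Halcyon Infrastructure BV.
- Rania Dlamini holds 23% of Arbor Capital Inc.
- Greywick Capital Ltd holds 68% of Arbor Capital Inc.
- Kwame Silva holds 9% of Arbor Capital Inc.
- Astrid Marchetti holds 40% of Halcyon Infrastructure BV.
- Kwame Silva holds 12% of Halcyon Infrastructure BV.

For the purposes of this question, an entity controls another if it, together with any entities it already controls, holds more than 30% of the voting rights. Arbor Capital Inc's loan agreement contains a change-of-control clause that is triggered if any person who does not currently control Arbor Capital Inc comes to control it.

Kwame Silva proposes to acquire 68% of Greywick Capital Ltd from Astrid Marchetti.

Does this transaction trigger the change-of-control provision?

The purchase adds only to Kwame's holdings (Astrid's stake shrinks), so Kwame is the only person who could newly come to control Arbor.
Kwame's largest direct stake is 25% in Ironvale, which does not meet the threshold, so Kwame controls no company.
In Arbor, Kwame's side holds only 9%, not > 30%.
So before the transaction, Kwame does not control Arbor.
After the purchase, Kwame holds 68% of Greywick directly, and Astrid's stake falls to 28%.
Kwame holds 68% of Greywick, so Kwame controls Greywick.
Greywick and Kwame together hold 68% + 9% = 77% of Arbor, so Kwame controls Arbor.
Kwame did not control Arbor before and does after, so the clause is triggered.

Yes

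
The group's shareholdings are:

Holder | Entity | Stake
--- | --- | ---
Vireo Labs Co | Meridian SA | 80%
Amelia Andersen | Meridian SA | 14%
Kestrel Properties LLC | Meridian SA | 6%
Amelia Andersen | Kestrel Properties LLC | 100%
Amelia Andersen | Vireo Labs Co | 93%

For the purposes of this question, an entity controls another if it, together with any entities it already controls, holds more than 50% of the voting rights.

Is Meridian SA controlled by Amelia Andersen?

Amelia holds 100% of Kestrel, so Amelia controls Kestrel.
Amelia holds 93% of Vireo, so Amelia controls Vireo.
Kestrel and Amelia and Vireo together hold 6% + 14% + 80% = 100% of Meridian, so Amelia controls Meridian.

Yes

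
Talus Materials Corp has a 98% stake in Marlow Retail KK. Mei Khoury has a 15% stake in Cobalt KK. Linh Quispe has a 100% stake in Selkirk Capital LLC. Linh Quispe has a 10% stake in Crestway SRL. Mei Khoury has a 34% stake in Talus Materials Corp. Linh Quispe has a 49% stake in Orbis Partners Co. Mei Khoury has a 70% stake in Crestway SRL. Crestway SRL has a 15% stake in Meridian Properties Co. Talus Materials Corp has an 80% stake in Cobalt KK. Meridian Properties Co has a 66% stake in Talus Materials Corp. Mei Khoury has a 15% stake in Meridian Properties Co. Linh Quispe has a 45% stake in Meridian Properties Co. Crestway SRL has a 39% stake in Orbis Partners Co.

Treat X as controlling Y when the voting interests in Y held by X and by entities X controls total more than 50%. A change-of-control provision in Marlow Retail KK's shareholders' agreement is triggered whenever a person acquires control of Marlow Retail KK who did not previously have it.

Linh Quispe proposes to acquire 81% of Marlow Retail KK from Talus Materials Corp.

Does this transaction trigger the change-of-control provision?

The purchase adds only to Linh's holdings (Talus's stake shrinks), so Linh is the only person who could newly come to control Marlow.
Linh holds 100% of Selkirk, so Linh controls Selkirk.
Neither Linh nor any entity Linh controls holds any voting interest in Marlow.
So before the transaction, Linh does not control Marlow.
After the purchase, Linh holds 81% of Marlow directly, and Talus's stake falls to 17%.
Linh holds 81% of Marlow, so Linh controls Marlow.
Linh did not control Marlow before and does after, so the clause is triggered.

Yes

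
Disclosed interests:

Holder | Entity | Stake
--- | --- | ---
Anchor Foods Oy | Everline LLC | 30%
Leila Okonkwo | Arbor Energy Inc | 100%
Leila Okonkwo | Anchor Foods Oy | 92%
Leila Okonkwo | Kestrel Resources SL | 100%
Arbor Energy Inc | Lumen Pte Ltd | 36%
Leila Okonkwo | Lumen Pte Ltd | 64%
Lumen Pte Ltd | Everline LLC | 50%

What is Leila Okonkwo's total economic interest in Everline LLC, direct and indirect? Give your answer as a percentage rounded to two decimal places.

Leila reaches Everline along 3 paths.
Via Lumen: 64% × 50% = 32%.
Via Arbor → Lumen: 100% × 36% × 50% = 18%.
Via Anchor: 92% × 30% = 27.6%.
Total: 32% + 18% + 27.6% = 77.6%.
Rounded: 77.60%.

77.60%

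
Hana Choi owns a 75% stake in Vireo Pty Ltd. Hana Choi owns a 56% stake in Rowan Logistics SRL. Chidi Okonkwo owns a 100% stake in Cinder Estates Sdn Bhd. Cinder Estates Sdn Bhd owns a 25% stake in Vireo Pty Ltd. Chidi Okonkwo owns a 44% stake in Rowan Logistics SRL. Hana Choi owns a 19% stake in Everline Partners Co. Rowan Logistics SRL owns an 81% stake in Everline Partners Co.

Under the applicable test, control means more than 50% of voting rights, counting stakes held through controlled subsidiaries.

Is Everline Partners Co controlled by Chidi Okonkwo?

Chidi holds 100% of Cinder, so Chidi controls Cinder.
Neither Chidi nor any entity Chidi controls holds any voting interest in Everline.
So Chidi does not control Everline.

No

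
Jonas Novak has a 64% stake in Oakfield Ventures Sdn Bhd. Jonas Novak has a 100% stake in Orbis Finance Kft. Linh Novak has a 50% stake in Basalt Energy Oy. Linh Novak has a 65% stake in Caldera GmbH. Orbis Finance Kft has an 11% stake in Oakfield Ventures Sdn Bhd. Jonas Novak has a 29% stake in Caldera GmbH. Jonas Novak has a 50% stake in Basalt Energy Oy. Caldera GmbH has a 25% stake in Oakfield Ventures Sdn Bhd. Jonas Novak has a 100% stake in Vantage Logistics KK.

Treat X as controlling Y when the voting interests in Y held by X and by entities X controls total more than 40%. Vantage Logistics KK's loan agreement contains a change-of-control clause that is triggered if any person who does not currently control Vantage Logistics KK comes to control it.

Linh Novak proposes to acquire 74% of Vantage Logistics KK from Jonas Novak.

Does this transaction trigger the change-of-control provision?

The purchase adds only to Linh's holdings (Jonas's stake shrinks), so Linh is the only person who could newly come to control Vantage.
Linh holds 65% of Caldera, so Linh controls Caldera.
Linh holds 50% of Basalt, so Linh controls Basalt.
Neither Linh nor any entity Linh controls holds any voting interest in Vantage.
So before the transaction, Linh does not control Vantage.
After the purchase, Linh holds 74% of Vantage directly, and Jonas's stake falls to 26%.
Linh holds 74% of Vantage, so Linh controls Vantage.
Linh did not control Vantage before and does after, so the clause is triggered.

Yes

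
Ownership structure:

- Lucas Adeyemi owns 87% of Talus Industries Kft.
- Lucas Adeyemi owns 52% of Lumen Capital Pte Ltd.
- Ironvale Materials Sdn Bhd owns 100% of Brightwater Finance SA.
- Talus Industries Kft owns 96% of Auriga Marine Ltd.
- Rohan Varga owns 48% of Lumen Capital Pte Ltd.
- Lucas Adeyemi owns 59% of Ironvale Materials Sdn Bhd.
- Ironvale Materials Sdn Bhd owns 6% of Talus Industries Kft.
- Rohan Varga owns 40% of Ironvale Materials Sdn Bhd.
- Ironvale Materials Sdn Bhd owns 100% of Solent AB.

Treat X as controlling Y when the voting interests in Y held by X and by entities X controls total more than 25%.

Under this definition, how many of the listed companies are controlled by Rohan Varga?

Rohan holds 40% of Ironvale, so Rohan controls Ironvale.
Ironvale holds 100% of Solent, so Rohan controls Solent.
Ironvale holds 100% of Brightwater, so Rohan controls Brightwater.
Rohan holds 48% of Lumen, so Rohan controls Lumen.
No other company's threshold is met.
Rohan controls 4 companies.

4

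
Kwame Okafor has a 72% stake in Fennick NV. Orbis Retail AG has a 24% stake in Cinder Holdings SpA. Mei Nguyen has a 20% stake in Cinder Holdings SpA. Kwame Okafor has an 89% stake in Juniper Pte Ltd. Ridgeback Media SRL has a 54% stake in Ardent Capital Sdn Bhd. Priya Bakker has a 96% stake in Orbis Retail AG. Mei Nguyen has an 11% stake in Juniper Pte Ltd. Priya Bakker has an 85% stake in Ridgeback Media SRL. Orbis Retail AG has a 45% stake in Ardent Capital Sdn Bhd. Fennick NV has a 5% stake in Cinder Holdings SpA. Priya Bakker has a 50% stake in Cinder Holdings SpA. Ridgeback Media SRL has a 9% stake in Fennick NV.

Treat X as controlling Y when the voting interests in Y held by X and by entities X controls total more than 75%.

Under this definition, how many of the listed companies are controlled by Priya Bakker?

3

Priya holds 85% of Ridgeback, so Priya controls Ridgeback.
Priya holds 96% of Orbis, so Priya controls Orbis.
Orbis and Ridgeback together hold 45% + 54% = 99% of Ardent, so Priya controls Ardent.
No other company's threshold is met.
Priya controls 3 companies.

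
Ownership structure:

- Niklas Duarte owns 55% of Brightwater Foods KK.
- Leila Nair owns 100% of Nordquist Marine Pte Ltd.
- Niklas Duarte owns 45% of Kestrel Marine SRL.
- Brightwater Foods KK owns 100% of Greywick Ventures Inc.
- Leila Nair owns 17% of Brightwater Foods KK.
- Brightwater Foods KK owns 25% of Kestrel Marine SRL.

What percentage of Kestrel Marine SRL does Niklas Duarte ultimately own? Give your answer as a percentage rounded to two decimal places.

58.75%

Niklas reaches Kestrel along 2 paths.
Direct stake: 45% = 45%.
Via Brightwater: 55% × 25% = 13.75%.
Total: 45% + 13.75% = 58.75%.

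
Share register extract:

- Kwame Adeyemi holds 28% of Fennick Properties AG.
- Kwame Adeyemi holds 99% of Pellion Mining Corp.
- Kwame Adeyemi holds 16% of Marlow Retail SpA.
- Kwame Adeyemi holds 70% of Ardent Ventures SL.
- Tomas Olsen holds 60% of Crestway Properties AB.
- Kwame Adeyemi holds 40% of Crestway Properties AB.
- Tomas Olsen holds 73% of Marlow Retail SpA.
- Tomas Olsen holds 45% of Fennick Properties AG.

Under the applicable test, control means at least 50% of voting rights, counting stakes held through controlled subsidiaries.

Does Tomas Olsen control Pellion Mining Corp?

Tomas holds 73% of Marlow, so Tomas controls Marlow.
Tomas holds 60% of Crestway, so Tomas controls Crestway.
Neither Tomas nor any entity Tomas controls holds any voting interest in Pellion.
So Tomas does not control Pellion.

No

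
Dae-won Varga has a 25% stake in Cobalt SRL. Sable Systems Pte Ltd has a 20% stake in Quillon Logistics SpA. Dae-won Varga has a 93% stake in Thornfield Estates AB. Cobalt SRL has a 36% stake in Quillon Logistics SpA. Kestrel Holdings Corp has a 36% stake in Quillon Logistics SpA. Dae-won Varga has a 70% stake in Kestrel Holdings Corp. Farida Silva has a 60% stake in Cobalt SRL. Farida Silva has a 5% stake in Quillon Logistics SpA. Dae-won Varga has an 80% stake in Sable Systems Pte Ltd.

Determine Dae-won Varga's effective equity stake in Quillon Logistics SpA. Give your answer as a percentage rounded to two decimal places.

Dae-won reaches Quillon along 3 paths.
Via Cobalt: 25% × 36% = 9%.
Via Sable: 80% × 20% = 16%.
Via Kestrel: 70% × 36% = 25.2%.
Total: 9% + 16% + 25.2% = 50.2%.
Rounded: 50.20%.

50.20%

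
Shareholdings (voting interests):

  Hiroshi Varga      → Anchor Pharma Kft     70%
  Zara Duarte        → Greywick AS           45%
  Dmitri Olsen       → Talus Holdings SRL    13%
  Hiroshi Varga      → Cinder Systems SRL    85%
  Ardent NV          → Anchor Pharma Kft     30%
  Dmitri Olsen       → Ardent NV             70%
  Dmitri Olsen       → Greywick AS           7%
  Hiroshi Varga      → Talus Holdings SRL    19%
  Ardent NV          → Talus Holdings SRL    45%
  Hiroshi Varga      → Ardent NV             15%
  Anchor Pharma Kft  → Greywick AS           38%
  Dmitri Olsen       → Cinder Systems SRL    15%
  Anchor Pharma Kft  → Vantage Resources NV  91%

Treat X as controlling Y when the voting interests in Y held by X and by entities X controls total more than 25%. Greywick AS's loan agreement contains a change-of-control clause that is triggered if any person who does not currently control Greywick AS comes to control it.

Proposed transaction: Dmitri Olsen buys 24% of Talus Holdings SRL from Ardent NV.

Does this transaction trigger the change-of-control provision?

The purchase adds only to Dmitri's holdings (Ardent's stake shrinks), so Dmitri is the only person who could newly come to control Greywick.
Dmitri holds 70% of Ardent, so Dmitri controls Ardent.
Ardent holds 30% of Anchor, so Dmitri controls Anchor.
Anchor and Dmitri together hold 38% + 7% = 45% of Greywick, so Dmitri controls Greywick.
So Dmitri already controls Greywick before the transaction.
After the purchase, Dmitri's direct stake in Talus rises to 13% + 24% = 37%, and Ardent's stake falls to 21%.
Dmitri controlled Greywick already, so this is not a new person acquiring control; every other person's position is unchanged or reduced.
No new person acquires control, so the clause is not triggered.

No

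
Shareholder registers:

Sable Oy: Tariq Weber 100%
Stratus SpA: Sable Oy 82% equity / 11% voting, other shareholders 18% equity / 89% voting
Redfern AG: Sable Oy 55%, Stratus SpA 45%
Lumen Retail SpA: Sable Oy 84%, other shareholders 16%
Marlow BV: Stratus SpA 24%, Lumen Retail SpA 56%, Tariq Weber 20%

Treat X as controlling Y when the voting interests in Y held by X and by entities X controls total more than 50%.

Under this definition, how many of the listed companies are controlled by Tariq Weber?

4

Tariq holds 100% of Sable, so Tariq controls Sable.
Sable holds 55% of Redfern, so Tariq controls Redfern.
Sable holds 84% of Lumen, so Tariq controls Lumen.
Lumen and Tariq together hold 56% + 20% = 76% of Marlow, so Tariq controls Marlow.
No other company's threshold is met.
Tariq controls 4 companies.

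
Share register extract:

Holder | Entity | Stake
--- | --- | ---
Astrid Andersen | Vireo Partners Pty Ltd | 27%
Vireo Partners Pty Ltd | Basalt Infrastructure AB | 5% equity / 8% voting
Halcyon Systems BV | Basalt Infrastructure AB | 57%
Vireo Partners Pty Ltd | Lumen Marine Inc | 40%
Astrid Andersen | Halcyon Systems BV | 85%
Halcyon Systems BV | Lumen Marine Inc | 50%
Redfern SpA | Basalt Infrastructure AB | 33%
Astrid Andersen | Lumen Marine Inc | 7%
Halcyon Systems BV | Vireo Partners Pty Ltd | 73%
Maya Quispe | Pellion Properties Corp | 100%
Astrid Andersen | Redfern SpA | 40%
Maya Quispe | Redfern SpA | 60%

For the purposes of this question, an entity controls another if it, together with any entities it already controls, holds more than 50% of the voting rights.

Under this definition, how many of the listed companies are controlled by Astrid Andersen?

Astrid holds 85% of Halcyon, so Astrid controls Halcyon.
Astrid and Halcyon together hold 27% + 73% = 100% of Vireo, so Astrid controls Vireo.
Astrid and Vireo and Halcyon together hold 7% + 40% + 50% = 97% of Lumen, so Astrid controls Lumen.
Halcyon and Vireo together hold 57% + 8% = 65% of Basalt, so Astrid controls Basalt.
No other company's threshold is met.
Astrid controls 4 companies.

4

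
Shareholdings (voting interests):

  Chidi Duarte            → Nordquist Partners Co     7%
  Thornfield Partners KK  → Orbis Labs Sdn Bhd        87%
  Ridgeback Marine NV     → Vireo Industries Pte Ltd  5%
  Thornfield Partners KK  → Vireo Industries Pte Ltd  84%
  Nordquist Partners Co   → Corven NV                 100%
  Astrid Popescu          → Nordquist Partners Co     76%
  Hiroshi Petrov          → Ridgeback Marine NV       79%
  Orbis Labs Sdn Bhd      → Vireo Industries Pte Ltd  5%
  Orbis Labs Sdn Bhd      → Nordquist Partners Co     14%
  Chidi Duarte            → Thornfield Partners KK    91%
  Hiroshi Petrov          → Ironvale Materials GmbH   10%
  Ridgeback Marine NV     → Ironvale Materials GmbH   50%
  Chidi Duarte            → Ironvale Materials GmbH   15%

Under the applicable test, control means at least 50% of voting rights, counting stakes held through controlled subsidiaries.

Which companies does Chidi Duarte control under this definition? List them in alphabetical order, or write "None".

Orbis Labs Sdn Bhd, Thornfield Partners KK, Vireo Industries Pte Ltd

Chidi holds 91% of Thornfield, so Chidi controls Thornfield.
Thornfield holds 87% of Orbis, so Chidi controls Orbis.
Orbis and Thornfield together hold 5% + 84% = 89% of Vireo, so Chidi controls Vireo.
No other company's threshold is met.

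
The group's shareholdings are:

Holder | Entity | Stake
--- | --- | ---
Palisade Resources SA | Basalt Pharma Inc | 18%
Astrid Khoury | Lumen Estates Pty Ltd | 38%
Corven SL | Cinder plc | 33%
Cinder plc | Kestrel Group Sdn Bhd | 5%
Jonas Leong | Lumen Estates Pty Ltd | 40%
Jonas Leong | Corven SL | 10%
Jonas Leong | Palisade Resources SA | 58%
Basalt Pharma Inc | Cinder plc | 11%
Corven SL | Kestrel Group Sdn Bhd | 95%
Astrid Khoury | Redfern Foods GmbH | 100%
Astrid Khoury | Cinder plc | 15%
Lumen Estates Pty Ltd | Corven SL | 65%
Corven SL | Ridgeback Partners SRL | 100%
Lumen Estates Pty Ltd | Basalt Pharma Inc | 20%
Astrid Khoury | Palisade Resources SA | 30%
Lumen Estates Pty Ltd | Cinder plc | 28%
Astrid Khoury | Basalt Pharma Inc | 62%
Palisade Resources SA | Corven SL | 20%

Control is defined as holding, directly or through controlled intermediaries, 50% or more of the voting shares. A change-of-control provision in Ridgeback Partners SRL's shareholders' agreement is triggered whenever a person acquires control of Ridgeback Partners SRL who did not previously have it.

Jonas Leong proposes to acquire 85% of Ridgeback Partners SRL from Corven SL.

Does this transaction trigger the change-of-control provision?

Yes

The purchase adds only to Jonas's holdings (Corven's stake shrinks), so Jonas is the only person who could newly come to control Ridgeback.
Jonas holds 58% of Palisade, so Jonas controls Palisade.
Neither Jonas nor any entity Jonas controls holds any voting interest in Ridgeback.
So before the transaction, Jonas does not control Ridgeback.
After the purchase, Jonas holds 85% of Ridgeback directly, and Corven's stake falls to 15%.
Jonas holds 85% of Ridgeback, so Jonas controls Ridgeback.
Jonas did not control Ridgeback before and does after, so the clause is triggered.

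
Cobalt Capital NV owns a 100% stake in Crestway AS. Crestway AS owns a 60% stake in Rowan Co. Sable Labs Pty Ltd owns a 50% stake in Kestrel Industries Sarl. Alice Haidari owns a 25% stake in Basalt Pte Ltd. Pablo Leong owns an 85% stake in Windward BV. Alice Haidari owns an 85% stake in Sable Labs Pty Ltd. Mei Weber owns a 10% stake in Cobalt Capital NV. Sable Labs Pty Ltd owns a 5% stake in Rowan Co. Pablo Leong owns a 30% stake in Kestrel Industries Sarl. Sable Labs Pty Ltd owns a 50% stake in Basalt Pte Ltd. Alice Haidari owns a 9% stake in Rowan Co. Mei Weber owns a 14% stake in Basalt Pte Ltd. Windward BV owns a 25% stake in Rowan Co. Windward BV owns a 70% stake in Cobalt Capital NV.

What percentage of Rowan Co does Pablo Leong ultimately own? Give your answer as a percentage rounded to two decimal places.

Pablo reaches Rowan along 2 paths.
Via Windward → Cobalt → Crestway: 85% × 70% × 100% × 60% = 35.7%.
Via Windward: 85% × 25% = 21.25%.
Total: 35.7% + 21.25% = 56.95%.

56.95%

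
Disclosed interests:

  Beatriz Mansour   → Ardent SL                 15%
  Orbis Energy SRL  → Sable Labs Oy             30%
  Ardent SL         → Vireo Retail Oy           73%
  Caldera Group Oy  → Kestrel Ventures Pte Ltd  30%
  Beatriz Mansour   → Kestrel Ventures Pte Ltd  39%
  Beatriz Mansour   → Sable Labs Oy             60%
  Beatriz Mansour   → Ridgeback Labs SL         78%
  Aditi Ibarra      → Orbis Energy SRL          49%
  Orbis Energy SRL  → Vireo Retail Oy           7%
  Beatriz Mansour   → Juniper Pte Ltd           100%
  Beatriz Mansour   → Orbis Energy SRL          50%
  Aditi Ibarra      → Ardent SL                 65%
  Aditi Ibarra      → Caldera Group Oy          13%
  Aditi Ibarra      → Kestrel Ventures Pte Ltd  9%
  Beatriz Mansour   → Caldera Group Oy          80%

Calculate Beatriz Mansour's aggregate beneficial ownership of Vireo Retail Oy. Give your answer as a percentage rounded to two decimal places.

14.45%

Beatriz reaches Vireo along 2 paths.
Via Ardent: 15% × 73% = 10.95%.
Via Orbis: 50% × 7% = 3.5%.
Total: 10.95% + 3.5% = 14.45%.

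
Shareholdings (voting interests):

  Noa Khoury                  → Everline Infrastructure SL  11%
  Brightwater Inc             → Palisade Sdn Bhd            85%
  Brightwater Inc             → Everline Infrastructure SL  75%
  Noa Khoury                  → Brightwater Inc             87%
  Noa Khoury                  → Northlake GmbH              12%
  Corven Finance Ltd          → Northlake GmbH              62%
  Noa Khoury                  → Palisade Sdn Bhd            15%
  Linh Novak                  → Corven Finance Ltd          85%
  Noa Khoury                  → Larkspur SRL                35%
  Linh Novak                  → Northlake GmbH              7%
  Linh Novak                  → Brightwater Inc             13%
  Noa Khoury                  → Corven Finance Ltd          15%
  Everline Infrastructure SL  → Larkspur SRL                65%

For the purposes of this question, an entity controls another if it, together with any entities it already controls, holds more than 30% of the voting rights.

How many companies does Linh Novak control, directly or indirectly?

Linh holds 85% of Corven, so Linh controls Corven.
Linh and Corven together hold 7% + 62% = 69% of Northlake, so Linh controls Northlake.
No other company's threshold is met.
Linh controls 2 companies.

2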